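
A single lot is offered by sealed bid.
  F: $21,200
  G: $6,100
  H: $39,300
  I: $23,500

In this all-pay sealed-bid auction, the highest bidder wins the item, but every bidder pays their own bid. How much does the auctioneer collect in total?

Total revenue: $90,100

Rule: the highest bidder wins the item, but every bidder pays their own bid.
Bids in order: 39,300 (H) > 23,500 (I) > 21,200 (F) > 6,100 (G)
Every bidder forfeits their bid regardless of winning.
Revenue = 21,200 + 6,100 + 39,300 + 23,500 = $90,100.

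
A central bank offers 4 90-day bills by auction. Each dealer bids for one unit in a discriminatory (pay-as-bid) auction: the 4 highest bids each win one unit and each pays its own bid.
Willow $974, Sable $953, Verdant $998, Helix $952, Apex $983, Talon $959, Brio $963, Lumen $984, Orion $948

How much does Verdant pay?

Verdant pays $998

Sorting: 998 (Verdant), 984 (Lumen), 983 (Apex), 974 (Willow), 963 (Brio), 959 (Talon), …
Top 4: Verdant, Lumen, Apex, Willow.
Verdant wins → own bid $998.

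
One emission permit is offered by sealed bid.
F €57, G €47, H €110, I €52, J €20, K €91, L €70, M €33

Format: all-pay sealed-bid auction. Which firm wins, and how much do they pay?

Sorting bids: 110 (H) > 91 (K) > 70 (L) > 57 (F) > 52 (I) > 47 (G) > …
H wins with the top bid; all bids are sunk regardless.

H pays €110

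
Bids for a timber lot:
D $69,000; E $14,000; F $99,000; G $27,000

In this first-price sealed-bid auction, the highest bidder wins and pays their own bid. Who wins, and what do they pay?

Bids in order: 99,000 (F) > 69,000 (D) > 27,000 (G) > 14,000 (E)
F is highest → pays own bid, $99,000.

F pays $99,000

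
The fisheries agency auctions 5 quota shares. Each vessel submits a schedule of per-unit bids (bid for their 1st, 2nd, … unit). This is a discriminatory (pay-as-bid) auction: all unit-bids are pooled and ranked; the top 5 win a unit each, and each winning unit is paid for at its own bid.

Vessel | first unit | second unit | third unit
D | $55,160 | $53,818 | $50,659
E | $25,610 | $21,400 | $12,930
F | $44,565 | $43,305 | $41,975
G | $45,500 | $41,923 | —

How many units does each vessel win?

Merging the schedules and taking the best 5: 55,160 (D-1), 53,818 (D-2), 50,659 (D-3), 45,500 (G-1), 44,565 (F-1)
Next rejected bid: $43,305 (not a price — pay-as-bid).
Allocation: D 3, F 1, G 1.

D 3, F 1, G 1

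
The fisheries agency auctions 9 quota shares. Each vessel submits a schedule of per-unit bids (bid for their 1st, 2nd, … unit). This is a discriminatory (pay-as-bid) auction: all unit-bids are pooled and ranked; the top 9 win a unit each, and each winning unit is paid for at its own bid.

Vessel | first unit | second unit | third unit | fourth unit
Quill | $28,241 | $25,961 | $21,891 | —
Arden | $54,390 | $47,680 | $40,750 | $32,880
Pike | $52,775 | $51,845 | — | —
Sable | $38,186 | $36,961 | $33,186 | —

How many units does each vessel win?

Merging the schedules and taking the best 9: 54,390 (Arden-1), 52,775 (Pike-1), 51,845 (Pike-2), 47,680 (Arden-2), 40,750 (Arden-3), 38,186 (Sable-1), 36,961 (Sable-2), 33,186 (Sable-3), 32,880 (Arden-4)
Next rejected bid: $28,241 (not a price — pay-as-bid).
Allocation: Arden 4, Pike 2, Sable 3.

Arden 4, Pike 2, Sable 3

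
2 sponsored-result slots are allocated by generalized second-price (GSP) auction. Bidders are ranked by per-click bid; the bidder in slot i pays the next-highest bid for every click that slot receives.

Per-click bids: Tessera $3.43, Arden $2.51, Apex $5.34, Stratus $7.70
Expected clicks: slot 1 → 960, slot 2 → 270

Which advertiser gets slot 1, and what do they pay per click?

Stratus; $5.34 per click

Per-click bids in order: $7.70 (Stratus) > $5.34 (Apex) > $3.43 (Tessera) > …
Slot 1 goes to the first-ranked bidder, Stratus, who pays the next bid down: $5.34/click.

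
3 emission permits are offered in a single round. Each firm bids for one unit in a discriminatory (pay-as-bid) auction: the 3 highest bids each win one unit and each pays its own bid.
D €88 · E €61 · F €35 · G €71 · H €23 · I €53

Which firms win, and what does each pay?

D €88, G €71, E €61

Ordering the bids: 88 (D), 71 (G), 61 (E), 53 (I), 35 (F), …
The 3 highest are D, G, E.
Each winner pays its own bid: D €88, G €71, E €61.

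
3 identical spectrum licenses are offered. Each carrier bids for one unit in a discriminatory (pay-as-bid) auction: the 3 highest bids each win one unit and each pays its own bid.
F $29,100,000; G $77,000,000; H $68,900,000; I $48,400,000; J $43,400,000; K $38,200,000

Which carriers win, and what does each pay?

Ordering the bids: 77,000,000 (G), 68,900,000 (H), 48,400,000 (I), 43,400,000 (J), 38,200,000 (K), …
The 3 highest are G, H, I.
Each winner pays its own bid: G $77,000,000, H $68,900,000, I $48,400,000.

G $77,000,000, H $68,900,000, I $48,400,000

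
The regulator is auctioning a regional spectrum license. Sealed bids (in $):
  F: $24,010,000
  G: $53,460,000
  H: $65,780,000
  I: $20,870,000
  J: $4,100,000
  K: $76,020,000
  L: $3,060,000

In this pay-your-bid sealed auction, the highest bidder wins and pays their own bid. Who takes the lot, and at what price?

Pay-your-bid sealed auction: the highest bidder wins and pays their own bid.
Sorting bids: 76,020,000 (K) > 65,780,000 (H) > 53,460,000 (G) > 24,010,000 (F) > 20,870,000 (I) > 4,100,000 (J) > …
First-price: K pays what they bid, $76,020,000.

K pays $76,020,000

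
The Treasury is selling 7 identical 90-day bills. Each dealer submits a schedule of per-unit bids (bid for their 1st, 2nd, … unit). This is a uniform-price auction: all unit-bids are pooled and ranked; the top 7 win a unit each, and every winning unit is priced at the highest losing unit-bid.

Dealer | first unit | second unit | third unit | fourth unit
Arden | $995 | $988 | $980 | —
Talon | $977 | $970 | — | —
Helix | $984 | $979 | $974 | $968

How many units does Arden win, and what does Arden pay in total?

Pooled unit-bids ranked (top 7): 995 (Arden-1), 988 (Arden-2), 984 (Helix-1), 980 (Arden-3), 979 (Helix-2), 977 (Talon-1), 974 (Helix-3)
Highest rejected unit-bid = $970.
Arden wins 3 unit(s) at $970 each.

Arden: 3 units, pays $2,910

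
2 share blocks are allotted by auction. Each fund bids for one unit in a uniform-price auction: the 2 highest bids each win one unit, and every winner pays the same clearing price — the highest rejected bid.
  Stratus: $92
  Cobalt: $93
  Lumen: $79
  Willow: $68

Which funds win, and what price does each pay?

Bids ranked high→low: 93 (Cobalt), 92 (Stratus), 79 (Lumen), 68 (Willow)
The 2 highest are Cobalt, Stratus.
Clearing price = highest rejected bid = $79.

Cobalt, Stratus; each pays $79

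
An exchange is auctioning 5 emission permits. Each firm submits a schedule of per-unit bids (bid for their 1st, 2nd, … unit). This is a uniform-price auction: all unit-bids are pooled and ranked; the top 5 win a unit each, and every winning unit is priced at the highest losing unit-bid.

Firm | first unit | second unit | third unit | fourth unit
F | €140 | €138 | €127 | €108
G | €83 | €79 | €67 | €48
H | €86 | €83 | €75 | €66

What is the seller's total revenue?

Total revenue: €415

Merging the schedules and taking the best 5: 140 (F-1), 138 (F-2), 127 (F-3), 108 (F-4), 86 (H-1)
The (k+1)-th unit-bid is €83.
Allocation: F 4, H 1. Every unit priced at €83.
Revenue = 5 × 83 = €415.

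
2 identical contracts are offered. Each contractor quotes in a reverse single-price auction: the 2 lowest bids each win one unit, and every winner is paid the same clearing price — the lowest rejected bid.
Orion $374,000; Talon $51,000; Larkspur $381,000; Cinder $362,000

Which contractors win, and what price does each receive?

Sorting: 51,000 (Talon), 362,000 (Cinder), 374,000 (Orion), 381,000 (Larkspur)
Winners (2 units): Talon, Cinder.
First losing bid is Orion's $374,000, which sets the uniform price.

Talon, Cinder; each is paid $374,000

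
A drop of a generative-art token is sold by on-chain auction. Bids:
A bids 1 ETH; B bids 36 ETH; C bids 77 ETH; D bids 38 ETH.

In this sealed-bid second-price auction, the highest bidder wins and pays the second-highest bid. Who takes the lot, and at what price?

Sorting bids: 77 (C) > 38 (D) > 36 (B) > 1 (A)
Second-price: C pays D's bid of 38 ETH.

C pays 38 ETH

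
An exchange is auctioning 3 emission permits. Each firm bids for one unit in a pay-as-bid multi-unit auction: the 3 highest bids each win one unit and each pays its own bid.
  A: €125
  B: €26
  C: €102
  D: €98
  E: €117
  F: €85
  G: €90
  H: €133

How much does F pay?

F pays €0

Sorting: 133 (H), 125 (A), 117 (E), 102 (C), 98 (D), …
The 3 highest are H, A, E.
F does not win → €0.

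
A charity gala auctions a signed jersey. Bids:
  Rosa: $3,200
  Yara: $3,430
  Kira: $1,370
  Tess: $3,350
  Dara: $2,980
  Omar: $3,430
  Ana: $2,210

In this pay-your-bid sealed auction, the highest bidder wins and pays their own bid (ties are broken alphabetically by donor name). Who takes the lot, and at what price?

Sorting bids: 3,430 (Omar) > 3,430 (Yara) > 3,350 (Tess) > 3,200 (Rosa) > 2,980 (Dara) > 2,210 (Ana) > …
Omar and Yara tie at $3,430; tie-break gives it to Omar.
First-price: Omar pays what they bid, $3,430.

Omar pays $3,430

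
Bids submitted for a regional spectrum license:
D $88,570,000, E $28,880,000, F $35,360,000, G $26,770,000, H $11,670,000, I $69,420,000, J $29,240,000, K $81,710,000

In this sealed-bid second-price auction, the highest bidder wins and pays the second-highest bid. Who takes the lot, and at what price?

Sealed-bid second-price auction: the highest bidder wins and pays the second-highest bid.
Bids in order: 88,570,000 (D) > 81,710,000 (K) > 69,420,000 (I) > 35,360,000 (F) > 29,240,000 (J) > 28,880,000 (E) > …
D wins with the highest bid; price is set by the runner-up at $81,710,000.

D pays $81,710,000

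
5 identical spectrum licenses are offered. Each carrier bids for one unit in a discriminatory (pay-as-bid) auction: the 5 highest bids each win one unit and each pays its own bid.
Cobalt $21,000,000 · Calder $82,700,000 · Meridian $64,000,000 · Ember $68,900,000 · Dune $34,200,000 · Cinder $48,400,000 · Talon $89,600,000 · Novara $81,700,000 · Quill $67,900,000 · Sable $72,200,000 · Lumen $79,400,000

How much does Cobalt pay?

Bids ranked high→low: 89,600,000 (Talon), 82,700,000 (Calder), 81,700,000 (Novara), 79,400,000 (Lumen), 72,200,000 (Sable), 68,900,000 (Ember), 67,900,000 (Quill), …
The 5 highest are Talon, Calder, Novara, Lumen, Sable.
Cobalt does not win → $0.

Cobalt pays $0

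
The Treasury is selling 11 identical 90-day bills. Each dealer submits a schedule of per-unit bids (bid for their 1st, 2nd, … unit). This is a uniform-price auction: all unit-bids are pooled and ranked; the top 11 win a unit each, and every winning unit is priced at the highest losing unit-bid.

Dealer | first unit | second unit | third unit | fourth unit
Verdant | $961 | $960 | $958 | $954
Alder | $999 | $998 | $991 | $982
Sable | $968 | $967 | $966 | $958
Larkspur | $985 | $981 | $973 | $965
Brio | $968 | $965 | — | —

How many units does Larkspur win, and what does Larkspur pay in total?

Larkspur: 3 units, pays $2,895

All unit-bids, highest first — top 11: 999 (Alder-1), 998 (Alder-2), 991 (Alder-3), 985 (Larkspur-1), 982 (Alder-4), 981 (Larkspur-2), 973 (Larkspur-3), 968 (Sable-1), 968 (Brio-1), 967 (Sable-2), 966 (Sable-3)
The (k+1)-th unit-bid is $965.
Larkspur wins 3 unit(s) at $965 each.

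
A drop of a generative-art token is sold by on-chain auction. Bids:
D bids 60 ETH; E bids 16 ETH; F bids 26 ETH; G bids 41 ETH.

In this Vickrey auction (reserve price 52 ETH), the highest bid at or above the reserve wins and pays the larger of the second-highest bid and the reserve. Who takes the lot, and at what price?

D pays 52 ETH

Sorting bids: 60 (D) > 41 (G) > 26 (F) > 16 (E)
Highest eligible bid: D at 60 ETH.
Second-highest bid 41 ETH is below the reserve 52 ETH, so the reserve binds → payment 52 ETH.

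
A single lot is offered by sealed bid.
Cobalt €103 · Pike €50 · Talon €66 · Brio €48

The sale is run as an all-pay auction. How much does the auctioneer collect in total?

Rule: the highest bidder wins the item, but every bidder pays their own bid.
Bids ranked: 103 (Cobalt) > 66 (Talon) > 50 (Pike) > 48 (Brio)
Cobalt wins with the top bid; all bids are sunk regardless.
Every bidder forfeits their bid regardless of winning.
Revenue = 103 + 50 + 66 + 48 = €267.

Total revenue: €267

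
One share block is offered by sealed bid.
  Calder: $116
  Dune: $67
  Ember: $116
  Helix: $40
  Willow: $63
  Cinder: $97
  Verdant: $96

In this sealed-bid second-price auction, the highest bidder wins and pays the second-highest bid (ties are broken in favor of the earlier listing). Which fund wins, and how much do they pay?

Rule: the highest bidder wins and pays the second-highest bid.
Bids in order: 116 (Calder) > 116 (Ember) > 97 (Cinder) > 96 (Verdant) > 67 (Dune) > 63 (Willow) > …
Tie at $116 → Calder wins by tie-break.
Calder wins with the highest bid; price is set by the runner-up at $116.

Calder pays $116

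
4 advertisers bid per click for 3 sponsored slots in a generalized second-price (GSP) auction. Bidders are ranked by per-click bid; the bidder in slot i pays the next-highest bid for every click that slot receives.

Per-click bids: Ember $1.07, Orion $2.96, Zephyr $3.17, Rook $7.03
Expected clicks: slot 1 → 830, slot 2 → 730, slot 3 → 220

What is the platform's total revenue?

Sorting advertisers: $7.03 (Rook) > $3.17 (Zephyr) > $2.96 (Orion) > $1.07 (Ember)
Slot 1: Rook pays $3.17 × 830 = $2631.10
Slot 2: Zephyr pays $2.96 × 730 = $2160.80
Slot 3: Orion pays $1.07 × 220 = $235.40
Total = $5027.30

Total revenue: $5027.30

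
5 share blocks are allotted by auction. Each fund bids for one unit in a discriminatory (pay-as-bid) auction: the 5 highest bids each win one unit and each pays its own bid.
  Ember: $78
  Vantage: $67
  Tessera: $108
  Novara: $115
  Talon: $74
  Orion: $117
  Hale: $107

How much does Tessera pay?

Tessera pays $108

Sorting: 117 (Orion), 115 (Novara), 108 (Tessera), 107 (Hale), 78 (Ember), 74 (Talon), 67 (Vantage)
Winners (5 units): Orion, Novara, Tessera, Hale, Ember.
Tessera wins → own bid $108.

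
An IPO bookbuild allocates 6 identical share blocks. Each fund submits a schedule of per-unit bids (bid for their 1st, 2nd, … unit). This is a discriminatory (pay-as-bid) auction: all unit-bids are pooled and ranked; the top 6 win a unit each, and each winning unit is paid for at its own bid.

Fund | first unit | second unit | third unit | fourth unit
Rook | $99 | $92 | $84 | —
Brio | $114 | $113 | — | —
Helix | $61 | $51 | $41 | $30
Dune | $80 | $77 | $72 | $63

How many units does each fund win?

Pooled unit-bids ranked (top 6): 114 (Brio-1), 113 (Brio-2), 99 (Rook-1), 92 (Rook-2), 84 (Rook-3), 80 (Dune-1)
Next rejected bid: $77 (not a price — pay-as-bid).
Allocation: Brio 2, Dune 1, Rook 3.

Brio 2, Dune 1, Rook 3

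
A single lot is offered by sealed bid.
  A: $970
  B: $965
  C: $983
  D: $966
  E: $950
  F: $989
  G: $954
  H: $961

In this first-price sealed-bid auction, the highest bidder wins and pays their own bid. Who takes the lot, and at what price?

F pays $989

Bids ranked: 989 (F) > 983 (C) > 970 (A) > 966 (D) > 965 (B) > 961 (H) > …
F has the highest bid and pays exactly that: $989.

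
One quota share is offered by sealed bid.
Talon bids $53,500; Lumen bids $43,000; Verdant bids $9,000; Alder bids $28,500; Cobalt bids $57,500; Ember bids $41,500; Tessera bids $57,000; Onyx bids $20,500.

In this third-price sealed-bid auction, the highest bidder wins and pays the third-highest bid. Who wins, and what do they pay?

Sorting bids: 57,500 (Cobalt) > 57,000 (Tessera) > 53,500 (Talon) > 43,000 (Lumen) > 41,500 (Ember) > 28,500 (Alder) > …
Cobalt wins; payment is bid #3 in the ranking = $53,500.

Cobalt pays $53,500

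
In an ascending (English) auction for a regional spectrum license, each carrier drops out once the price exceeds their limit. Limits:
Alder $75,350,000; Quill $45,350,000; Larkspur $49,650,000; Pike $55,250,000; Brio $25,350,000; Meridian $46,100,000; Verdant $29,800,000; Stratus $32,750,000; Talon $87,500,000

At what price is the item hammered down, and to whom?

Sorting limits: 87,500,000 (Talon) > 75,350,000 (Alder) > 55,250,000 (Pike) > 49,650,000 (Larkspur) > 46,100,000 (Meridian) > 45,350,000 (Quill) > …
Once the price passes $75,350,000, only Talon is left; the hammer falls at Alder's limit of $75,350,000.

Talon wins at $75,350,000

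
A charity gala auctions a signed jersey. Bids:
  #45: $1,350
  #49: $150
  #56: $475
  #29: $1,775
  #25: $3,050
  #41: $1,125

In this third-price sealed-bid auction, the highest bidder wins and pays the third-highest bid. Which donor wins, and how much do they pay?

#25 pays $1,350

Sorting bids: 3,050 (#25) > 1,775 (#29) > 1,350 (#45) > 1,125 (#41) > 475 (#56) > 150 (#49)
#25 is highest; pays the third-highest bid, $1,350.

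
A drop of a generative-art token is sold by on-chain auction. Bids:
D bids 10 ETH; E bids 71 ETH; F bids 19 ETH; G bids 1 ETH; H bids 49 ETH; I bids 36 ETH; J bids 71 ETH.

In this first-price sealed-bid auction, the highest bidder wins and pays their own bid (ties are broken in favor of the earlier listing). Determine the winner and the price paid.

E pays 71 ETH

Bids ranked: 71 (E) > 71 (J) > 49 (H) > 36 (I) > 19 (F) > 10 (D) > …
E and J tie at 71 ETH; tie-break gives it to E.
First-price: E pays what they bid, 71 ETH.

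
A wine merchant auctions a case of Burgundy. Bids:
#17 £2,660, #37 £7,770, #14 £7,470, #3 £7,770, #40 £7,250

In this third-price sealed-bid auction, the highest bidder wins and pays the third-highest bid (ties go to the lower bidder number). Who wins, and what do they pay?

Bids ranked: 7,770 (#3) > 7,770 (#37) > 7,470 (#14) > 7,250 (#40) > 2,660 (#17)
Tie at £7,770 → #3 wins by tie-break.
#3 wins; payment is bid #3 in the ranking = £7,470.

#3 pays £7,470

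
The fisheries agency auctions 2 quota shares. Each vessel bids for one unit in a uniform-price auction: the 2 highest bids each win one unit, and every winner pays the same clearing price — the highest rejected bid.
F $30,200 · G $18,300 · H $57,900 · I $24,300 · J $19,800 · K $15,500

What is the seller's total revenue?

Bids ranked high→low: 57,900 (H), 30,200 (F), 24,300 (I), 19,800 (J), …
Winners (2 units): H, F.
Clearing price = highest rejected bid = $24,300.
Total revenue = 2 × $24,300 = $48,600.

Total revenue: $48,600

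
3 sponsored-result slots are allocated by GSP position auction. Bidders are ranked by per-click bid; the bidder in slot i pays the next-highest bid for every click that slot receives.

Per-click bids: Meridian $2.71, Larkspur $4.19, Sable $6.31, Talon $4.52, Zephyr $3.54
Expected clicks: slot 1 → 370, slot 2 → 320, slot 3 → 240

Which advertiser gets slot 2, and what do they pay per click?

Sorting advertisers: $6.31 (Sable) > $4.52 (Talon) > $4.19 (Larkspur) > $3.54 (Zephyr) > …
Slot 2 goes to the second-ranked bidder, Talon, who pays the next bid down: $4.19/click.

Talon; $4.19 per click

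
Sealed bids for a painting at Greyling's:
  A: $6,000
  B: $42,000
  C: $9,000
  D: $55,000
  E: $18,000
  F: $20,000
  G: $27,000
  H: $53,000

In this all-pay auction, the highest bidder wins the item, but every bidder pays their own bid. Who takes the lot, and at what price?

Bids ranked: 55,000 (D) > 53,000 (H) > 42,000 (B) > 27,000 (G) > 20,000 (F) > 18,000 (E) > …
D is highest and takes the item; every bidder forfeits their bid.

D pays $55,000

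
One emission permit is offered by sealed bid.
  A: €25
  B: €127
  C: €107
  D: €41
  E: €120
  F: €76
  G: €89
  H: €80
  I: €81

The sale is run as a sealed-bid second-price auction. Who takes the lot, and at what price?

Sealed-bid second-price auction: the highest bidder wins and pays the second-highest bid.
Bids in order: 127 (B) > 120 (E) > 107 (C) > 89 (G) > 81 (I) > 80 (H) > …
B is highest; pays the second-highest bid, €120.

B pays €120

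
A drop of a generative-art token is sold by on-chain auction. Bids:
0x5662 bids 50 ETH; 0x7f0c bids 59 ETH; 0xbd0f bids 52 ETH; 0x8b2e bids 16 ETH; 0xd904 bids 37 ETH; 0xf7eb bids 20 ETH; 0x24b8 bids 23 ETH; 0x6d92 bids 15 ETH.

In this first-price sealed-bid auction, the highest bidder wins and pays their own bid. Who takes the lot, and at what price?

First-price sealed-bid auction: the highest bidder wins and pays their own bid.
Sorting bids: 59 (0x7f0c) > 52 (0xbd0f) > 50 (0x5662) > 37 (0xd904) > 23 (0x24b8) > 20 (0xf7eb) > …
First-price: 0x7f0c pays what they bid, 59 ETH.

0x7f0c pays 59 ETH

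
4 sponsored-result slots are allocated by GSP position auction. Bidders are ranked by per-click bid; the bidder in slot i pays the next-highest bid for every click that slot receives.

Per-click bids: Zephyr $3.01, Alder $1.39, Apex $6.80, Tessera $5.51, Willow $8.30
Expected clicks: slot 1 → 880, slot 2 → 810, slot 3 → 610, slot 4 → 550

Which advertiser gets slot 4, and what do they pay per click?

Zephyr; $1.39 per click

Sorting advertisers: $8.30 (Willow) > $6.80 (Apex) > $5.51 (Tessera) > $3.01 (Zephyr) > $1.39 (Alder)
Slot 4 goes to the fourth-ranked bidder, Zephyr, who pays the next bid down: $1.39/click.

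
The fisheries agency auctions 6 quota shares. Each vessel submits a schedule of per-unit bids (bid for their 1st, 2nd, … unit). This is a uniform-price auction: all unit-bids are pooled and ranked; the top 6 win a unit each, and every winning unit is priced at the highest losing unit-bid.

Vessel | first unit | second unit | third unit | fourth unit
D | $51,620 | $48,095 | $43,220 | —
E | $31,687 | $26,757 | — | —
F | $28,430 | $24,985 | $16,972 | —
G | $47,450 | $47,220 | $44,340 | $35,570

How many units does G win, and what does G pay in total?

G: 3 units, pays $106,710

All unit-bids, highest first — top 6: 51,620 (D-1), 48,095 (D-2), 47,450 (G-1), 47,220 (G-2), 44,340 (G-3), 43,220 (D-3)
The (k+1)-th unit-bid is $35,570.
G wins 3 unit(s) at $35,570 each.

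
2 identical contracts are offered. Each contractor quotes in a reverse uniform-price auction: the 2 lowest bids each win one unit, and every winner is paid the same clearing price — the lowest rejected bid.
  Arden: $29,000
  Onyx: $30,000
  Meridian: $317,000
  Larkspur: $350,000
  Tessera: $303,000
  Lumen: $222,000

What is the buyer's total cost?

Total cost: $444,000

Sorting: 29,000 (Arden), 30,000 (Onyx), 222,000 (Lumen), 303,000 (Tessera), …
The 2 lowest are Arden, Onyx.
Clearing price = lowest rejected bid = $222,000.
Total cost = 2 × $222,000 = $444,000.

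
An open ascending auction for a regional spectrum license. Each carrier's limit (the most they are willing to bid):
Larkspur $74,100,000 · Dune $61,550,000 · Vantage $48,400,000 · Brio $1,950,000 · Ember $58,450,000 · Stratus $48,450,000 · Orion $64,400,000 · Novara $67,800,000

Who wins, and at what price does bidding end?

Sorting limits: 74,100,000 (Larkspur) > 67,800,000 (Novara) > 64,400,000 (Orion) > 61,550,000 (Dune) > 58,450,000 (Ember) > 48,450,000 (Stratus) > …
Bidding ends when Novara exits at $67,800,000; Larkspur takes it.

Larkspur wins at $67,800,000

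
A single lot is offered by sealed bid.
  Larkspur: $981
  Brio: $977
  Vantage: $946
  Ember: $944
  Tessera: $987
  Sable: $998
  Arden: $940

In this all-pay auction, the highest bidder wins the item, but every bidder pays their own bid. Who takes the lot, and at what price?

Bids ranked: 998 (Sable) > 987 (Tessera) > 981 (Larkspur) > 977 (Brio) > 946 (Vantage) > 944 (Ember) > …
Sable wins with the top bid; all bids are sunk regardless.

Sable pays $998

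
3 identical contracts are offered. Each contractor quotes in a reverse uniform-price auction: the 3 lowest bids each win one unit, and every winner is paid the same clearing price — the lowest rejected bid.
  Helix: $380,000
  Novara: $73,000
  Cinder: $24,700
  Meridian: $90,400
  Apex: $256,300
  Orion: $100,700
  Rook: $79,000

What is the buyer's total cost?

Ordering the bids: 24,700 (Cinder), 73,000 (Novara), 79,000 (Rook), 90,400 (Meridian), 100,700 (Orion), …
Winners (3 units): Cinder, Novara, Rook.
Clearing price = lowest rejected bid = $90,400.
Total cost = 3 × $90,400 = $271,200.

Total cost: $271,200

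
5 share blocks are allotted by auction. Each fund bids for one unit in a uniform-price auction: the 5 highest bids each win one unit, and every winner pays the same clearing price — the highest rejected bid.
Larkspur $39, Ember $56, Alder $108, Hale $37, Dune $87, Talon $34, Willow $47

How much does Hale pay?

Hale pays $0

Ordering the bids: 108 (Alder), 87 (Dune), 56 (Ember), 47 (Willow), 39 (Larkspur), 37 (Hale), 34 (Talon)
Winners (5 units): Alder, Dune, Ember, Willow, Larkspur.
Clearing price = highest rejected bid = $37.
Hale does not win → pays $0.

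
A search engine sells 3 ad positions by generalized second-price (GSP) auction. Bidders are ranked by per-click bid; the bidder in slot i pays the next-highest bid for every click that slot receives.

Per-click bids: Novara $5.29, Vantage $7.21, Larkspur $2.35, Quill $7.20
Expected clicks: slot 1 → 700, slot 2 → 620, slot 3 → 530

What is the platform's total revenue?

Ranked by bid: $7.21 (Vantage) > $7.20 (Quill) > $5.29 (Novara) > $2.35 (Larkspur)
Slot 1: Vantage pays $7.20 × 700 = $5040.00
Slot 2: Quill pays $5.29 × 620 = $3279.80
Slot 3: Novara pays $2.35 × 530 = $1245.50
Total = $9565.30

Total revenue: $9565.30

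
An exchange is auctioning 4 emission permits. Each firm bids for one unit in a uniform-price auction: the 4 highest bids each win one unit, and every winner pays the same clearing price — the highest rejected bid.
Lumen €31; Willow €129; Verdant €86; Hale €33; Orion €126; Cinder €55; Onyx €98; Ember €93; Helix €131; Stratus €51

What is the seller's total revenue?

Sorting: 131 (Helix), 129 (Willow), 126 (Orion), 98 (Onyx), 93 (Ember), 86 (Verdant), …
Top 4: Helix, Willow, Orion, Onyx.
Highest unsuccessful bid: €93 → clearing price.
Total revenue = 4 × €93 = €372.

Total revenue: €372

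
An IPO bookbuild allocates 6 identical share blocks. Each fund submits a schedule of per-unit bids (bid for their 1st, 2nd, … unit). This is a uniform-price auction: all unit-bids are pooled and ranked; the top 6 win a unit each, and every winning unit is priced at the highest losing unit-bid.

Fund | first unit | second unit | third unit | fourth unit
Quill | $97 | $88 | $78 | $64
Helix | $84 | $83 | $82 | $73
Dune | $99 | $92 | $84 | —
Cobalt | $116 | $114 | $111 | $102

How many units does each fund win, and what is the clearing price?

Merging the schedules and taking the best 6: 116 (Cobalt-1), 114 (Cobalt-2), 111 (Cobalt-3), 102 (Cobalt-4), 99 (Dune-1), 97 (Quill-1)
The (k+1)-th unit-bid is $92.
Allocation: Cobalt 4, Dune 1, Quill 1.

Cobalt 4, Dune 1, Quill 1; clearing price $92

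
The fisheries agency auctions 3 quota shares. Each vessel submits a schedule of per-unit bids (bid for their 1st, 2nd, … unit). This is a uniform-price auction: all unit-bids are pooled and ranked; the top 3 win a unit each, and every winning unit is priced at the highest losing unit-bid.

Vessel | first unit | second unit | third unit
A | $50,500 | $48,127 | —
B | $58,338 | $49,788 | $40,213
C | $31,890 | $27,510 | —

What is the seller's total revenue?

Total revenue: $144,381

Merging the schedules and taking the best 3: 58,338 (B-1), 50,500 (A-1), 49,788 (B-2)
Highest rejected unit-bid = $48,127.
Allocation: A 1, B 2. Every unit priced at $48,127.
Revenue = 3 × 48,127 = $144,381.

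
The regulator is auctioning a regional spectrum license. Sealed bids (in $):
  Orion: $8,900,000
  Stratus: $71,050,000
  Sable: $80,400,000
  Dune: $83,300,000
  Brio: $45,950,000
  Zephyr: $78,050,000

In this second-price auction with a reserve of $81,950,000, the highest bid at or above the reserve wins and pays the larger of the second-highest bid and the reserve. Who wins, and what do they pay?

Dune pays $81,950,000

Bids ranked: 83,300,000 (Dune) > 80,400,000 (Sable) > 78,050,000 (Zephyr) > 71,050,000 (Stratus) > 45,950,000 (Brio) > 8,900,000 (Orion)
Dune has the top bid at or above the reserve ($83,300,000).
max(second-highest $80,400,000, reserve $81,950,000) = $81,950,000.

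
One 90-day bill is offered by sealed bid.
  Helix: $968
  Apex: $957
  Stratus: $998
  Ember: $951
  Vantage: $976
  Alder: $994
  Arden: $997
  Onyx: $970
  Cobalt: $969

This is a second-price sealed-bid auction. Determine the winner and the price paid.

Stratus pays $997

Bids in order: 998 (Stratus) > 997 (Arden) > 994 (Alder) > 976 (Vantage) > 970 (Onyx) > 969 (Cobalt) > …
Second-price: Stratus pays Arden's bid of $997.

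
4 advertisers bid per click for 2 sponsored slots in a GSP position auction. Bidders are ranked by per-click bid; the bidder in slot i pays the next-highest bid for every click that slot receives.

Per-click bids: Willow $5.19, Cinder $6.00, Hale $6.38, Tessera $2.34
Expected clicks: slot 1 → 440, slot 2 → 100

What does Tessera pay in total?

Sorting advertisers: $6.38 (Hale) > $6.00 (Cinder) > $5.19 (Willow) > …
Tessera ranks below slot 2 → no slot, pays nothing.

Tessera pays $0.00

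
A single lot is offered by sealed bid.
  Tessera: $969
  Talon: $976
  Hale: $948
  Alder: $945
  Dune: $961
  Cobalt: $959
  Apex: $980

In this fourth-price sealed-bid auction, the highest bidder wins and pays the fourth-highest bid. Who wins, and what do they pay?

Bids ranked: 980 (Apex) > 976 (Talon) > 969 (Tessera) > 961 (Dune) > 959 (Cobalt) > 948 (Hale) > …
Apex wins; payment is bid #4 in the ranking = $961.

Apex pays $961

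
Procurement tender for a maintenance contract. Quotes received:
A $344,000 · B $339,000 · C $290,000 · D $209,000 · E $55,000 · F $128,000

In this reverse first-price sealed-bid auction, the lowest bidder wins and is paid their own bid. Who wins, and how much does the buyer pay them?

Rule: the lowest bidder wins and is paid their own bid.
Bids ranked: 55,000 (E) < 128,000 (F) < 209,000 (D) < 290,000 (C) < 339,000 (B) < 344,000 (A)
First-price: E is paid what they bid, $55,000.

E is paid $55,000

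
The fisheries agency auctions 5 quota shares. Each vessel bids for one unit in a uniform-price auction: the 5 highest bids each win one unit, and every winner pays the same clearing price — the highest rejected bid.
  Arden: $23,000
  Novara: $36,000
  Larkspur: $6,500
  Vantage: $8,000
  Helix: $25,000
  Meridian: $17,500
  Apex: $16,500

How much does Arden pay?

Bids ranked high→low: 36,000 (Novara), 25,000 (Helix), 23,000 (Arden), 17,500 (Meridian), 16,500 (Apex), 8,000 (Vantage), 6,500 (Larkspur)
Top 5: Novara, Helix, Arden, Meridian, Apex.
Clearing price = highest rejected bid = $8,000.
Arden wins → pays $8,000.

Arden pays $8,000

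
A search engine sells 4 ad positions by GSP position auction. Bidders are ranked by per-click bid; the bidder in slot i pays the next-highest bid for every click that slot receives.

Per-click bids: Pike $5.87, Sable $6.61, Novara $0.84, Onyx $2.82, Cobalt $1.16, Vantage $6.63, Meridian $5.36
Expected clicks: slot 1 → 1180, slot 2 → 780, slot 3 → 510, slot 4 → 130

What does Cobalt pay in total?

Sorting advertisers: $6.63 (Vantage) > $6.61 (Sable) > $5.87 (Pike) > $5.36 (Meridian) > $2.82 (Onyx) > …
Cobalt ranks below slot 4 → no slot, pays nothing.

Cobalt pays $0.00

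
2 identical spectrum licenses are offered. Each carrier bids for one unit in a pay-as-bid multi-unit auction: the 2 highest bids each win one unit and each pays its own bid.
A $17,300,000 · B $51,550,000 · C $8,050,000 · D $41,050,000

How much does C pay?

C pays $0

Ordering the bids: 51,550,000 (B), 41,050,000 (D), 17,300,000 (A), 8,050,000 (C)
Winners (2 units): B, D.
C does not win → $0.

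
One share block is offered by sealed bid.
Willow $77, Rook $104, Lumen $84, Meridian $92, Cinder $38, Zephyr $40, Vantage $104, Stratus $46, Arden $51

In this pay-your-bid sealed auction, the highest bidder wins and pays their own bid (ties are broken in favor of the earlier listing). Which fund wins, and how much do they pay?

Rule: the highest bidder wins and pays their own bid.
Sorting bids: 104 (Rook) > 104 (Vantage) > 92 (Meridian) > 84 (Lumen) > 77 (Willow) > 51 (Arden) > …
Tie at $104 → Rook wins by tie-break.
Rook has the highest bid and pays exactly that: $104.

Rook pays $104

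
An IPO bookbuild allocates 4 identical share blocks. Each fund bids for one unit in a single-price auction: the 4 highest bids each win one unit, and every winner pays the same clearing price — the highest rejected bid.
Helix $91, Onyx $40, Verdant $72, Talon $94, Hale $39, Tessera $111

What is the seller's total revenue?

Total revenue: $160

Ordering the bids: 111 (Tessera), 94 (Talon), 91 (Helix), 72 (Verdant), 40 (Onyx), 39 (Hale)
Top 4: Tessera, Talon, Helix, Verdant.
First losing bid is Onyx's $40, which sets the uniform price.
Total revenue = 4 × $40 = $160.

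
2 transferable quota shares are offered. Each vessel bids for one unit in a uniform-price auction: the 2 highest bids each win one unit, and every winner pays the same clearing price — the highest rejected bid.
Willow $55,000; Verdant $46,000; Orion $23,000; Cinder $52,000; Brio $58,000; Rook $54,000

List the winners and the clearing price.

Brio, Willow; each pays $54,000

Sorting: 58,000 (Brio), 55,000 (Willow), 54,000 (Rook), 52,000 (Cinder), …
Top 2: Brio, Willow.
Highest unsuccessful bid: $54,000 → clearing price.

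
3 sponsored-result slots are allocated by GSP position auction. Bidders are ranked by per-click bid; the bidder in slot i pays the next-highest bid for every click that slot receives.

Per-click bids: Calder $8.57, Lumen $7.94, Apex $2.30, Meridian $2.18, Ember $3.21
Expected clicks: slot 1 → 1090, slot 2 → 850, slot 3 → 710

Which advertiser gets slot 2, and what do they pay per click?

Lumen; $3.21 per click

Sorting advertisers: $8.57 (Calder) > $7.94 (Lumen) > $3.21 (Ember) > $2.30 (Apex) > …
Slot 2 goes to the second-ranked bidder, Lumen, who pays the next bid down: $3.21/click.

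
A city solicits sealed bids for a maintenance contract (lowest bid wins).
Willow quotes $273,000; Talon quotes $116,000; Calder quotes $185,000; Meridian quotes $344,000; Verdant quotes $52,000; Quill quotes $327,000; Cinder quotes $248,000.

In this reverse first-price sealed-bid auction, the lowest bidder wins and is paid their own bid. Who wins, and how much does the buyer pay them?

Rule: the lowest bidder wins and is paid their own bid.
Bids ranked: 52,000 (Verdant) < 116,000 (Talon) < 185,000 (Calder) < 248,000 (Cinder) < 273,000 (Willow) < 327,000 (Quill) < …
Verdant has the lowest bid and is paid exactly that: $52,000.

Verdant is paid $52,000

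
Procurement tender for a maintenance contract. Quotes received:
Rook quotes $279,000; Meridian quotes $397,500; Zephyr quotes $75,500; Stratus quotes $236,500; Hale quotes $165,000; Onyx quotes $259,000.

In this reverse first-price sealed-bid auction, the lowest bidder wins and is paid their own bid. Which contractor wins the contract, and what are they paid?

Zephyr is paid $75,500

Bids in order: 75,500 (Zephyr) < 165,000 (Hale) < 236,500 (Stratus) < 259,000 (Onyx) < 279,000 (Rook) < 397,500 (Meridian)
Zephyr has the lowest bid and is paid exactly that: $75,500.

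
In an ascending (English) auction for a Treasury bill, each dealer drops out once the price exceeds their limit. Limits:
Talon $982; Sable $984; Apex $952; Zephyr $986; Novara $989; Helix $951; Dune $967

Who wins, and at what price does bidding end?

Novara wins at $986

Sorting limits: 989 (Novara) > 986 (Zephyr) > 984 (Sable) > 982 (Talon) > 967 (Dune) > 952 (Apex) > …
Zephyr is the last rival to drop out, at $986; Novara remains and wins at that price.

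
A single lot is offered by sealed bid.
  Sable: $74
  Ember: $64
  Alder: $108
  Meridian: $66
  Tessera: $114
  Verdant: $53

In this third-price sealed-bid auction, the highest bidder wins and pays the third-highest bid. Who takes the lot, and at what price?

Sorting bids: 114 (Tessera) > 108 (Alder) > 74 (Sable) > 66 (Meridian) > 64 (Ember) > 53 (Verdant)
Tessera is highest; pays the third-highest bid, $74.

Tessera pays $74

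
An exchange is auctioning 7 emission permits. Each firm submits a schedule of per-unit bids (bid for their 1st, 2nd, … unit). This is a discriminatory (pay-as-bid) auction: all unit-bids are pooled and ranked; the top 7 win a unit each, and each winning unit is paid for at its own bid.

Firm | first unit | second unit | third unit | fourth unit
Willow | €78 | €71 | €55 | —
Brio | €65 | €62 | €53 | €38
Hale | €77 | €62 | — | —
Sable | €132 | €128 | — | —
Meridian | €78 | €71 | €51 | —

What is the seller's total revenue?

Merging the schedules and taking the best 7: 132 (Sable-1), 128 (Sable-2), 78 (Willow-1), 78 (Meridian-1), 77 (Hale-1), 71 (Willow-2), 71 (Meridian-2)
Next rejected bid: €65 (not a price — pay-as-bid).
Each winning unit pays its own bid.
Revenue = 132 + 128 + 78 + 78 + 77 + 71 + 71 = €635.

Total revenue: €635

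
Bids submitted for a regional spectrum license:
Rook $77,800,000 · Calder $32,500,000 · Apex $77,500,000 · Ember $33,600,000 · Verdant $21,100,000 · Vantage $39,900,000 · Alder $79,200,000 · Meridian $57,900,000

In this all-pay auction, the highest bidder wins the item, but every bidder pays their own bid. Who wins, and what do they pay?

Bids ranked: 79,200,000 (Alder) > 77,800,000 (Rook) > 77,500,000 (Apex) > 57,900,000 (Meridian) > 39,900,000 (Vantage) > 33,600,000 (Ember) > …
Alder wins with the top bid; all bids are sunk regardless.

Alder pays $79,200,000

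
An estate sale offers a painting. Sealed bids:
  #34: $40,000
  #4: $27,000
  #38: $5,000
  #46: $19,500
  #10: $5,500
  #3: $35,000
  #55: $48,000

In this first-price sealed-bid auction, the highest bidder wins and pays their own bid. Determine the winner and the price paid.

#55 pays $48,000

Sorting bids: 48,000 (#55) > 40,000 (#34) > 35,000 (#3) > 27,000 (#4) > 19,500 (#46) > 5,500 (#10) > …
First-price: #55 pays what they bid, $48,000.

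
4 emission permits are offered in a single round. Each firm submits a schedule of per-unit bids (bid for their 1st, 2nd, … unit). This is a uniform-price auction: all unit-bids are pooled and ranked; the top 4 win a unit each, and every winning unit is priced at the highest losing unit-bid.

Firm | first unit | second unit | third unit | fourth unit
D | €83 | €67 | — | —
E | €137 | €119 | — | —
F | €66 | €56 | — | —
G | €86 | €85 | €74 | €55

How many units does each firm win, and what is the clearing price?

All unit-bids, highest first — top 4: 137 (E-1), 119 (E-2), 86 (G-1), 85 (G-2)
Highest rejected unit-bid = €83.
Allocation: E 2, G 2.

E 2, G 2; clearing price €83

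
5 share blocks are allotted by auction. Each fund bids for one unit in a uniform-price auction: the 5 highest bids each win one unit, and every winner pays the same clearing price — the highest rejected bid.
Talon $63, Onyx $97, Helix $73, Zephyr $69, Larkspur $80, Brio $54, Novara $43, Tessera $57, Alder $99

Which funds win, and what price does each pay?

Bids ranked high→low: 99 (Alder), 97 (Onyx), 80 (Larkspur), 73 (Helix), 69 (Zephyr), 63 (Talon), 57 (Tessera), …
Winners (5 units): Alder, Onyx, Larkspur, Helix, Zephyr.
Clearing price = highest rejected bid = $63.

Alder, Onyx, Larkspur, Helix, Zephyr; each pays $63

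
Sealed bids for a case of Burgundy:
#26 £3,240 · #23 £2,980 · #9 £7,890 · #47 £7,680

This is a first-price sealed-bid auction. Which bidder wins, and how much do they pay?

#9 pays £7,890

First-price sealed-bid auction: the highest bidder wins and pays their own bid.
Bids ranked: 7,890 (#9) > 7,680 (#47) > 3,240 (#26) > 2,980 (#23)
#9 is highest → pays own bid, £7,890.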